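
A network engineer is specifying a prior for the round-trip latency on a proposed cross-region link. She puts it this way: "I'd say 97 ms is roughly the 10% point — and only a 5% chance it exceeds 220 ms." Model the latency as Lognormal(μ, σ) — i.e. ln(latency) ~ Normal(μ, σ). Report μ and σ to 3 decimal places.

μ ≈ 4.933, σ ≈ 0.280

If T ~ Lognormal(μ,σ) then ln T ~ Normal(μ,σ), so the p-quantile of ln T is μ + z_p·σ.
ln(97) = 4.575 and ln(220) = 5.394; z_{0.1} = -1.282, z_{0.95} = 1.645.
σ = (5.394 − 4.575)/(1.645 − (-1.282)) = 0.280.
μ = 4.575 − (-1.282)·0.280 = 4.933.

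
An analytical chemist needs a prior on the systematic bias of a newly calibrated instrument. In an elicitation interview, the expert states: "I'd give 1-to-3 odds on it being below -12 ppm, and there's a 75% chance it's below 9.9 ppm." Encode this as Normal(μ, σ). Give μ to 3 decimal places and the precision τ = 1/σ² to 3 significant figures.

For Normal(μ,σ), the p-quantile is μ + z_p·σ. Here z_{0.25} = -0.6745, z_{0.75} = 0.6745.
So -12 = μ − 0.6745σ and 9.9 = μ + 0.6745σ.
Subtracting: σ = (9.9 − -12)/(0.6745 − (-0.6745)) = 16.234.
Then μ = -12 − (-0.6745)·16.234 = -1.050.
Precision τ = 1/σ² = 1/16.23² = 0.00379.

μ = -1.050, τ = 0.00379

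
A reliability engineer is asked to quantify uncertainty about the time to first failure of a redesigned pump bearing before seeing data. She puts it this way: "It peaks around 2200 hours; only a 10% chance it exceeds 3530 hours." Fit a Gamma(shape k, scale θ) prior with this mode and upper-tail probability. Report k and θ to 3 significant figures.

k ≈ 9.41, θ ≈ 262

Gamma(k,θ) with k>1 has mode (k−1)θ, so θ = 2200/(k−1).
Need P(X < 3530) = 0.9 with θ tied to k this way. Start at k = 2, θ = 2200: P(X<3530) ≈ 0.477.
Too low — raise k to concentrate. Iterating converges to k ≈ 9.41.
Then θ = 2200/(9.41−1) ≈ 262.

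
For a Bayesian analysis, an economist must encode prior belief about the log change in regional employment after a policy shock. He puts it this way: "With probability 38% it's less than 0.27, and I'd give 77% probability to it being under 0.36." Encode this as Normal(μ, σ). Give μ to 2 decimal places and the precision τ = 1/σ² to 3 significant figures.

μ = 0.30, τ = 135

For Normal(μ,σ), the p-quantile is μ + z_p·σ. Here z_{0.38} = -0.3055, z_{0.77} = 0.7388.
So 0.27 = μ − 0.3055σ and 0.36 = μ + 0.7388σ.
Subtracting: σ = (0.36 − 0.27)/(0.7388 − (-0.3055)) = 0.09.
Then μ = 0.27 − (-0.3055)·0.09 = 0.30.
Precision τ = 1/σ² = 1/0.08618² = 135.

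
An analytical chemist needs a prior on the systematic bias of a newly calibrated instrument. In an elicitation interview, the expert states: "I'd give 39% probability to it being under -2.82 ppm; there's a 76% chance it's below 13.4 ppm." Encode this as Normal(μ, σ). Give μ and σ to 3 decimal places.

μ = 1.777, σ = 16.457

For Normal(μ,σ), the p-quantile is μ + z_p·σ. Here z_{0.39} = -0.2793, z_{0.76} = 0.7063.
So -2.82 = μ − 0.2793σ and 13.4 = μ + 0.7063σ.
Subtracting: σ = (13.4 − -2.82)/(0.7063 − (-0.2793)) = 16.457.
Then μ = -2.82 − (-0.2793)·16.457 = 1.777.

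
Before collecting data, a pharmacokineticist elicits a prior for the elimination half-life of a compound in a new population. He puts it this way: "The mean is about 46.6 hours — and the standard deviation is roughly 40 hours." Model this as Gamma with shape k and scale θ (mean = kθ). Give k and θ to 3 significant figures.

For Gamma(k, scale θ): mean = kθ, variance = kθ², so CV = 1/√k.
CV = SD/mean = 40/46.6 = 0.8584, hence k = 1/CV² = 1.36.
Then θ = mean/k = 46.6/1.36 = 34.3.

k ≈ 1.36, θ ≈ 34.3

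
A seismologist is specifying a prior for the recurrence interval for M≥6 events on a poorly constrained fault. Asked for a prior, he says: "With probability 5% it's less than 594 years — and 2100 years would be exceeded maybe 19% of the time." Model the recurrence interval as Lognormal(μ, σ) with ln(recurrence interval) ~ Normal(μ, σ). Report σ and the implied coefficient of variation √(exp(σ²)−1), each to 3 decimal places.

σ ≈ 0.501, CV ≈ 0.534

If T ~ Lognormal(μ,σ) then ln T ~ Normal(μ,σ), so the p-quantile of ln T is μ + z_p·σ.
ln(594) = 6.387 and ln(2100) = 7.65; z_{0.05} = -1.645, z_{0.81} = 0.8779.
σ = (7.65 − 6.387)/(0.8779 − (-1.645)) = 0.501.
μ = 6.387 − (-1.645)·0.501 = 7.210.
CV = √(exp(σ²)−1) = √(exp(0.2506)−1) = 0.534.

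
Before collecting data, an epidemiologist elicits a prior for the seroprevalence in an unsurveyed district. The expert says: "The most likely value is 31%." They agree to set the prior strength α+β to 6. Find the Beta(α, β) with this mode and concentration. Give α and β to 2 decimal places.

α = 2.24, β = 3.76

For α,β > 1 the Beta mode is (α−1)/(α+β−2). With α+β = 6, the mode is (α−1)/4.
Set (α−1)/4 = 0.31 → α = 1 + 0.31·4 = 2.24.
β = 6 − α = 3.76.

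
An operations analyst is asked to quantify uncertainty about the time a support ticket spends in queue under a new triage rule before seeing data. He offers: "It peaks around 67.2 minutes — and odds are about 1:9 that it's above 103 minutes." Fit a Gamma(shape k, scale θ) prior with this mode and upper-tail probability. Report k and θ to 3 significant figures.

Gamma(k,θ) with k>1 has mode (k−1)θ, so θ = 67.2/(k−1).
Need P(X < 103) = 0.9 with θ tied to k this way. Start at k = 2, θ = 67.2: P(X<103) ≈ 0.453.
Too low — raise k to concentrate. Iterating converges to k ≈ 11.2.
Then θ = 67.2/(11.2−1) ≈ 6.57.

k ≈ 11.2, θ ≈ 6.57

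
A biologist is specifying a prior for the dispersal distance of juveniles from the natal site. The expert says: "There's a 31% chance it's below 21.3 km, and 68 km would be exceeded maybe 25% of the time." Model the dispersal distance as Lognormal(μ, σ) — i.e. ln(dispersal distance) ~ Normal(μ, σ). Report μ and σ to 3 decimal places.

μ ≈ 3.551, σ ≈ 0.992

If T ~ Lognormal(μ,σ) then ln T ~ Normal(μ,σ), so the p-quantile of ln T is μ + z_p·σ.
ln(21.3) = 3.059 and ln(68) = 4.22; z_{0.31} = -0.4959, z_{0.75} = 0.6745.
σ = (4.22 − 3.059)/(0.6745 − (-0.4959)) = 0.992.
μ = 3.059 − (-0.4959)·0.992 = 3.551.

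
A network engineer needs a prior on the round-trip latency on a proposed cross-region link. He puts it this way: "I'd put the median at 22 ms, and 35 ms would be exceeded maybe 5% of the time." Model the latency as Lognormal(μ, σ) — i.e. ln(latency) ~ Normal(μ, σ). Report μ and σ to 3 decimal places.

If T ~ Lognormal(μ,σ) then ln T ~ Normal(μ,σ), so the p-quantile of ln T is μ + z_p·σ.
ln(22) = 3.091 and ln(35) = 3.555; z_{0.5} = 0, z_{0.95} = 1.645.
σ = (3.555 − 3.091)/(1.645 − (0)) = 0.282.
μ = 3.091 − (0)·0.282 = 3.091.

μ ≈ 3.091, σ ≈ 0.282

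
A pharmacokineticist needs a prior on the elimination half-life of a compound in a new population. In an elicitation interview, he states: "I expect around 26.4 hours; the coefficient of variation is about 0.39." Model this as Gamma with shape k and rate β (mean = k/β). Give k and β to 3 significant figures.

k ≈ 6.57, β ≈ 0.249

For Gamma(k, rate β): mean = k/β, variance = k/β², so CV = 1/√k.
CV = 0.39, hence k = 1/CV² = 6.57.
Then β = k/mean = 6.57/26.4 = 0.249.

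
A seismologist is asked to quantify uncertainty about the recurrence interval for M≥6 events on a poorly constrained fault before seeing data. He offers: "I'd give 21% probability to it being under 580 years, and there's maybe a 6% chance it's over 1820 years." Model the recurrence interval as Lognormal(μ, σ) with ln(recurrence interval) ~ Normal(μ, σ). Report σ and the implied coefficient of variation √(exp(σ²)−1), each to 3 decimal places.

σ ≈ 0.484, CV ≈ 0.514

If T ~ Lognormal(μ,σ) then ln T ~ Normal(μ,σ), so the p-quantile of ln T is μ + z_p·σ.
ln(580) = 6.363 and ln(1820) = 7.507; z_{0.21} = -0.8064, z_{0.94} = 1.555.
σ = (7.507 − 6.363)/(1.555 − (-0.8064)) = 0.484.
μ = 6.363 − (-0.8064)·0.484 = 6.754.
CV = √(exp(σ²)−1) = √(exp(0.2346)−1) = 0.514.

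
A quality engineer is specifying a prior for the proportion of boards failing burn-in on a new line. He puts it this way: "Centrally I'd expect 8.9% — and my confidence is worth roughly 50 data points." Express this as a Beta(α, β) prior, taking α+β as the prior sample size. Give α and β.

Under the effective-sample-size interpretation, Beta(α, β) has prior mean α/(α+β) and prior sample size α+β.
So α+β = 50 and α/(α+β) = 0.089, giving α = 0.089·50 = 4.45 and β = 50 − 4.45 = 45.55.

α = 4.45, β = 45.55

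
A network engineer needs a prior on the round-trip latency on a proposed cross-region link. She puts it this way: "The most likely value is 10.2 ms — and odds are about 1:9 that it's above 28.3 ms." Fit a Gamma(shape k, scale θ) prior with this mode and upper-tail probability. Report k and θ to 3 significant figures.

k ≈ 2.84, θ ≈ 5.56

Gamma(k,θ) with k>1 has mode (k−1)θ, so θ = 10.2/(k−1).
Need P(X < 28.3) = 0.9 with θ tied to k this way. Start at k = 2, θ = 10.2: P(X<28.3) ≈ 0.765.
Too low — raise k to concentrate. Iterating converges to k ≈ 2.84.
Then θ = 10.2/(2.84−1) ≈ 5.56.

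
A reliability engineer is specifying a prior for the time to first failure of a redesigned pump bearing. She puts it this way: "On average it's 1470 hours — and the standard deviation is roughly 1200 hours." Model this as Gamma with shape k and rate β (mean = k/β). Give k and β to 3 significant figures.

k ≈ 1.5, β ≈ 0.00102

For Gamma(k, rate β): mean = k/β, variance = k/β², so CV = 1/√k.
CV = SD/mean = 1200/1470 = 0.8163, hence k = 1/CV² = 1.5.
Then β = k/mean = 1.5/1470 = 0.00102.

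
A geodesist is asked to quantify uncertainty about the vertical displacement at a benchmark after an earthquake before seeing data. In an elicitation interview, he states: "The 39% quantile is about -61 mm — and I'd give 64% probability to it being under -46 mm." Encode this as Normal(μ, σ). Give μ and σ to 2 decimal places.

μ = -54.43, σ = 23.52

The p-quantile of Normal(μ,σ) is μ + z_p·σ, with z_{0.39} = -0.2793 and z_{0.64} = 0.3585.
Eliminate σ: μ = (z₂·x₁ − z₁·x₂)/(z₂ − z₁) = (0.3585·-61 − (-0.2793)·-46)/0.6378 = -54.43.
Then σ = (x₂ − x₁)/(z₂ − z₁) = (-46 − -61)/0.6378 = 23.52.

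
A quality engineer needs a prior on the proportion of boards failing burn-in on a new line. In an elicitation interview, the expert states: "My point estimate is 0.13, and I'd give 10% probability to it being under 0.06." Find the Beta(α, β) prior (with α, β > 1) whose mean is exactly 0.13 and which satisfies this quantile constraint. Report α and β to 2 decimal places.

With mean 0.13 fixed, write α = 0.13s, β = 0.87s where s = α+β.
Need P(θ < 0.06) = 0.1 under Beta(0.13s, 0.87s). Normal approximation: (q−m)/√(m(1−m)/s) ≈ z_{0.1} = -1.28, so s ≈ 0.13·0.87·(-1.28)²/(0.06−0.13)² = 37.9.
At s = 37.9: P(θ<0.06) ≈ 0.073. Adjusting to match 0.1 gives s ≈ 30.86.
So α = 0.13·30.86 ≈ 4.01, β = 0.87·30.86 ≈ 26.85.

α ≈ 4.01, β ≈ 26.85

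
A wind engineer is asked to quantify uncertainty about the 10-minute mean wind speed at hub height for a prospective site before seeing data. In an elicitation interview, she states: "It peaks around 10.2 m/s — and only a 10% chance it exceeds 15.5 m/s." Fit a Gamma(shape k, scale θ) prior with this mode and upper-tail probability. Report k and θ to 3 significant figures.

Gamma(k,θ) with k>1 has mode (k−1)θ, so θ = 10.2/(k−1).
Need P(X < 15.5) = 0.9 with θ tied to k this way. Start at k = 2, θ = 10.2: P(X<15.5) ≈ 0.449.
Too low — raise k to concentrate. Iterating converges to k ≈ 11.6.
Then θ = 10.2/(11.6−1) ≈ 0.958.

k ≈ 11.6, θ ≈ 0.958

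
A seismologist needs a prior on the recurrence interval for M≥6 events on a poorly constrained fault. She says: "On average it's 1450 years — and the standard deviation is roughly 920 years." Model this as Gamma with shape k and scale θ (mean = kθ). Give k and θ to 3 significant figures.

For Gamma(k, scale θ): mean = kθ, variance = kθ², so CV = 1/√k.
CV = SD/mean = 920/1450 = 0.6345, hence k = 1/CV² = 2.48.
Then θ = mean/k = 1450/2.48 = 584.

k ≈ 2.48, θ ≈ 584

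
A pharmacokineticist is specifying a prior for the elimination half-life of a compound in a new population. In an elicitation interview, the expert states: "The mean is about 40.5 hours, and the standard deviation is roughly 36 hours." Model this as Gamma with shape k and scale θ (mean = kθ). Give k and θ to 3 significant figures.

k ≈ 1.27, θ ≈ 32

For Gamma(k, scale θ): mean = kθ, variance = kθ², so CV = 1/√k.
CV = SD/mean = 36/40.5 = 0.8889, hence k = 1/CV² = 1.27.
Then θ = mean/k = 40.5/1.27 = 32.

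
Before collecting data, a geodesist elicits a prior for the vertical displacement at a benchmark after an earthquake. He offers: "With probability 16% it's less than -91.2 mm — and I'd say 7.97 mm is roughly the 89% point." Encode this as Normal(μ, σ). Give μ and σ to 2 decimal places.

The p-quantile of Normal(μ,σ) is μ + z_p·σ, with z_{0.16} = -0.9945 and z_{0.89} = 1.227.
Eliminate σ: μ = (z₂·x₁ − z₁·x₂)/(z₂ − z₁) = (1.227·-91.2 − (-0.9945)·7.97)/2.221 = -46.80.
Then σ = (x₂ − x₁)/(z₂ − z₁) = (7.97 − -91.2)/2.221 = 44.65.

μ = -46.80, σ = 44.65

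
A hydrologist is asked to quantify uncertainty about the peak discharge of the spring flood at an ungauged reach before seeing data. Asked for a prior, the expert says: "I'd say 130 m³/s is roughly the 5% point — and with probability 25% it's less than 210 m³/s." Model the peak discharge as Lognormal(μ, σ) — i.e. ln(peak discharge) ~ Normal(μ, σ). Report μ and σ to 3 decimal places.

μ ≈ 5.680, σ ≈ 0.494

If T ~ Lognormal(μ,σ) then ln T ~ Normal(μ,σ), so the p-quantile of ln T is μ + z_p·σ.
ln(130) = 4.868 and ln(210) = 5.347; z_{0.05} = -1.645, z_{0.25} = -0.6745.
σ = (5.347 − 4.868)/(-0.6745 − (-1.645)) = 0.494.
μ = 4.868 − (-1.645)·0.494 = 5.680.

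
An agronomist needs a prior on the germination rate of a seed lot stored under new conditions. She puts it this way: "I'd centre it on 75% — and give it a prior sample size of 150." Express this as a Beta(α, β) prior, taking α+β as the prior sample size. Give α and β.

Under the effective-sample-size interpretation, Beta(α, β) has prior mean α/(α+β) and prior sample size α+β.
So α+β = 150 and α/(α+β) = 0.75, giving α = 0.75·150 = 112.5 and β = 150 − 112.5 = 37.5.

α = 112.5, β = 37.5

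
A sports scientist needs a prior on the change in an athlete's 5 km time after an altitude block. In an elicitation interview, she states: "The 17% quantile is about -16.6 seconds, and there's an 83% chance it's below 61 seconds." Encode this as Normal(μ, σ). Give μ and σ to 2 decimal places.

The p-quantile of Normal(μ,σ) is μ + z_p·σ, with z_{0.17} = -0.9542 and z_{0.83} = 0.9542.
Eliminate σ: μ = (z₂·x₁ − z₁·x₂)/(z₂ − z₁) = (0.9542·-16.6 − (-0.9542)·61)/1.908 = 22.20.
Then σ = (x₂ − x₁)/(z₂ − z₁) = (61 − -16.6)/1.908 = 40.66.

μ = 22.20, σ = 40.66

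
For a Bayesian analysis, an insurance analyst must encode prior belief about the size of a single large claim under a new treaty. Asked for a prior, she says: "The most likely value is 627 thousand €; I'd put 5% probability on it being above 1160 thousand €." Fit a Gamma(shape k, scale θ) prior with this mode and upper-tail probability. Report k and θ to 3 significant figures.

k ≈ 8.35, θ ≈ 85.3

Gamma(k,θ) with k>1 has mode (k−1)θ, so θ = 627/(k−1).
Need P(X < 1160) = 0.95 with θ tied to k this way. Start at k = 2, θ = 627: P(X<1160) ≈ 0.552.
Too low — raise k to concentrate. Iterating converges to k ≈ 8.35.
Then θ = 627/(8.35−1) ≈ 85.3.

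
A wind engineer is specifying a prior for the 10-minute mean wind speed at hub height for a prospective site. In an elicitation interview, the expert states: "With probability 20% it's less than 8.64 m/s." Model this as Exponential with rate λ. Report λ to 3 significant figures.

λ ≈ 0.0258

P(T < 8.64) = 1 − e^(−λ·8.64) = 0.2, so λ = −ln(1−0.2)/8.64 = −ln(0.8)/8.64 = 0.0258.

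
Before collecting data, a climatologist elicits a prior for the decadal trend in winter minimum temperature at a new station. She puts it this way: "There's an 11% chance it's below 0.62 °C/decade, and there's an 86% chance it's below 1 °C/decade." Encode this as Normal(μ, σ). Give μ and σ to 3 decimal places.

The p-quantile of Normal(μ,σ) is μ + z_p·σ, with z_{0.11} = -1.227 and z_{0.86} = 1.08.
Eliminate σ: μ = (z₂·x₁ − z₁·x₂)/(z₂ − z₁) = (1.08·0.62 − (-1.227)·1)/2.307 = 0.822.
Then σ = (x₂ − x₁)/(z₂ − z₁) = (1 − 0.62)/2.307 = 0.165.

μ = 0.822, σ = 0.165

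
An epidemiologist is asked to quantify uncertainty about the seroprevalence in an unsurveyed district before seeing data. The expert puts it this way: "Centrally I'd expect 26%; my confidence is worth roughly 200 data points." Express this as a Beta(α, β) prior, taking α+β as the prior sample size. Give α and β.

Under the effective-sample-size interpretation, Beta(α, β) has prior mean α/(α+β) and prior sample size α+β.
So α+β = 200 and α/(α+β) = 0.26, giving α = 0.26·200 = 52 and β = 200 − 52 = 148.

α = 52, β = 148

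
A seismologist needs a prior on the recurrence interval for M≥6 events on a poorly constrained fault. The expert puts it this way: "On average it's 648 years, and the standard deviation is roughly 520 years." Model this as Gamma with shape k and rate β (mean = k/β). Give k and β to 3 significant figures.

For Gamma(k, rate β): mean = k/β, variance = k/β², so CV = 1/√k.
CV = SD/mean = 520/648 = 0.8025, hence k = 1/CV² = 1.55.
Then β = k/mean = 1.55/648 = 0.0024.

k ≈ 1.55, β ≈ 0.0024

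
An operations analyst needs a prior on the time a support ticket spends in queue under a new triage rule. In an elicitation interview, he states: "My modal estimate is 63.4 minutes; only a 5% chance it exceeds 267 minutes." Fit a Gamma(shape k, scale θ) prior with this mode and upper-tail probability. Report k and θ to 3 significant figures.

Gamma(k,θ) with k>1 has mode (k−1)θ, so θ = 63.4/(k−1).
Need P(X < 267) = 0.95 with θ tied to k this way. Start at k = 2, θ = 63.4: P(X<267) ≈ 0.923.
Too low — raise k to concentrate. Iterating converges to k ≈ 2.2.
Then θ = 63.4/(2.2−1) ≈ 52.6.

k ≈ 2.2, θ ≈ 52.6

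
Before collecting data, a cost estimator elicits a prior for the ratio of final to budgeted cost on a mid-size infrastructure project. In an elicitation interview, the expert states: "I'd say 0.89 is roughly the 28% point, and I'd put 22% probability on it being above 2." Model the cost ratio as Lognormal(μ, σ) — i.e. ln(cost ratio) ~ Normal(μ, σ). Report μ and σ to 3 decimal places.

If T ~ Lognormal(μ,σ) then ln T ~ Normal(μ,σ), so the p-quantile of ln T is μ + z_p·σ.
ln(0.89) = -0.1165 and ln(2) = 0.6931; z_{0.28} = -0.5828, z_{0.78} = 0.7722.
σ = (0.6931 − -0.1165)/(0.7722 − (-0.5828)) = 0.598.
μ = -0.1165 − (-0.5828)·0.598 = 0.232.

μ ≈ 0.232, σ ≈ 0.598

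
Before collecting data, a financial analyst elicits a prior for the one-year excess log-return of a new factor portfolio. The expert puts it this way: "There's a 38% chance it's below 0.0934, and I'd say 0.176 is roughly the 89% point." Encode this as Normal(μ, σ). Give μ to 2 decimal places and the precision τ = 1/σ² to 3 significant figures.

μ = 0.11, τ = 344

For Normal(μ,σ), the p-quantile is μ + z_p·σ. Here z_{0.38} = -0.3055, z_{0.89} = 1.227.
So 0.0934 = μ − 0.3055σ and 0.176 = μ + 1.227σ.
Subtracting: σ = (0.176 − 0.0934)/(1.227 − (-0.3055)) = 0.05.
Then μ = 0.0934 − (-0.3055)·0.05 = 0.11.
Precision τ = 1/σ² = 1/0.05392² = 344.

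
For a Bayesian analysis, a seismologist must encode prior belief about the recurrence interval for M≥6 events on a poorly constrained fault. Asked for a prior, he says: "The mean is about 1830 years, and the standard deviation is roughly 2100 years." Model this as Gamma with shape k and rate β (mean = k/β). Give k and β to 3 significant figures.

k ≈ 0.759, β ≈ 0.000415

For Gamma(k, rate β): mean = k/β, variance = k/β², so CV = 1/√k.
CV = SD/mean = 2100/1830 = 1.148, hence k = 1/CV² = 0.759.
Then β = k/mean = 0.759/1830 = 0.000415.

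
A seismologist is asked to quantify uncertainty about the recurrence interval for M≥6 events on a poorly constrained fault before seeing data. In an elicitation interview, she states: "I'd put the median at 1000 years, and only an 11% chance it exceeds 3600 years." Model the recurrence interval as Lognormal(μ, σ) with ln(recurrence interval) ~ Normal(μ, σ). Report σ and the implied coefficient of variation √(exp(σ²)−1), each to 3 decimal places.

σ ≈ 1.044, CV ≈ 1.406

If T ~ Lognormal(μ,σ) then ln T ~ Normal(μ,σ), so the p-quantile of ln T is μ + z_p·σ.
ln(1000) = 6.908 and ln(3600) = 8.189; z_{0.5} = 0, z_{0.89} = 1.227.
σ = (8.189 − 6.908)/(1.227 − (0)) = 1.044.
μ = 6.908 − (0)·1.044 = 6.908.
CV = √(exp(σ²)−1) = √(exp(1.0907)−1) = 1.406.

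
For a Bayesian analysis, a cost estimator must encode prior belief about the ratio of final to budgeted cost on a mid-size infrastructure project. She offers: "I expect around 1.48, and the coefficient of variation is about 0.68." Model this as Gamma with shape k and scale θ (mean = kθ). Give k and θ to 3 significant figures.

For Gamma(k, scale θ): mean = kθ, variance = kθ², so CV = 1/√k.
CV = 0.68, hence k = 1/CV² = 2.16.
Then θ = mean/k = 1.48/2.16 = 0.684.

k ≈ 2.16, θ ≈ 0.684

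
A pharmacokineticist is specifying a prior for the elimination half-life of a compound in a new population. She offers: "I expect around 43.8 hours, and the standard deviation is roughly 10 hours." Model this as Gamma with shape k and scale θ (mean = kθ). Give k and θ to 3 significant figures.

For Gamma(k, scale θ): mean = kθ, variance = kθ², so CV = 1/√k.
CV = SD/mean = 10/43.8 = 0.2283, hence k = 1/CV² = 19.2.
Then θ = mean/k = 43.8/19.2 = 2.28.

k ≈ 19.2, θ ≈ 2.28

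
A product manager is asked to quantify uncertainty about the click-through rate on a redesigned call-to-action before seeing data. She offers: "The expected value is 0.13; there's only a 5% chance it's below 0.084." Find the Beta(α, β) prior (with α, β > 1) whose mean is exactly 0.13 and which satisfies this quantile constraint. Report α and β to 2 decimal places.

With mean 0.13 fixed, write α = 0.13s, β = 0.87s where s = α+β.
Need P(θ < 0.084) = 0.05 under Beta(0.13s, 0.87s). Normal approximation: (q−m)/√(m(1−m)/s) ≈ z_{0.05} = -1.64, so s ≈ 0.13·0.87·(-1.64)²/(0.084−0.13)² = 144.6.
At s = 144.6: P(θ<0.084) ≈ 0.036. Adjusting to match 0.05 gives s ≈ 123.26.
So α = 0.13·123.26 ≈ 16.02, β = 0.87·123.26 ≈ 107.24.

α ≈ 16.02, β ≈ 107.24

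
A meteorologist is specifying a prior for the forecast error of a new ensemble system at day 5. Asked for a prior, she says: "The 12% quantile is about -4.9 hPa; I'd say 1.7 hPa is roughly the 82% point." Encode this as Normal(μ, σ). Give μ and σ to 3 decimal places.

μ = -1.190, σ = 3.157

The p-quantile of Normal(μ,σ) is μ + z_p·σ, with z_{0.12} = -1.175 and z_{0.82} = 0.9154.
Eliminate σ: μ = (z₂·x₁ − z₁·x₂)/(z₂ − z₁) = (0.9154·-4.9 − (-1.175)·1.7)/2.09 = -1.190.
Then σ = (x₂ − x₁)/(z₂ − z₁) = (1.7 − -4.9)/2.09 = 3.157.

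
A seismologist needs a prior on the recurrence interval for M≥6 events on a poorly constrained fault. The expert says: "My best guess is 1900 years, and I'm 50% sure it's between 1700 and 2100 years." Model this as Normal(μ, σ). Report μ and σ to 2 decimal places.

μ = 1900.00, σ = 296.52

A symmetric 50% interval runs μ ± z·σ with z = 0.6745.
Half-width = 200, so σ = 200/0.6745 = 296.52.
μ is the stated best guess, 1900.00.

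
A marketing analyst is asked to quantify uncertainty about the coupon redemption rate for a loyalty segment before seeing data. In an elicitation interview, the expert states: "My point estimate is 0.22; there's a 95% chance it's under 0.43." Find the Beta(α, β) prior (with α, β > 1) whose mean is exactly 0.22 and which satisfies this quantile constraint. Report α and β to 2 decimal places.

With mean 0.22 fixed, write α = 0.22s, β = 0.78s where s = α+β.
Need P(θ < 0.43) = 0.95 under Beta(0.22s, 0.78s). Normal approximation: (q−m)/√(m(1−m)/s) ≈ z_{0.95} = 1.64, so s ≈ 0.22·0.78·(1.64)²/(0.43−0.22)² = 10.5.
At s = 10.5: P(θ<0.43) ≈ 0.937. Adjusting to match 0.95 gives s ≈ 12.40.
So α = 0.22·12.40 ≈ 2.73, β = 0.78·12.40 ≈ 9.67.

α ≈ 2.73, β ≈ 9.67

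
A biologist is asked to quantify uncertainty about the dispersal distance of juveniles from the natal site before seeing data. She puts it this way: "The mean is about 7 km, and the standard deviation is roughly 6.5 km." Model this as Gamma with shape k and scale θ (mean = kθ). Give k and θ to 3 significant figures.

For Gamma(k, scale θ): mean = kθ, variance = kθ², so CV = 1/√k.
CV = SD/mean = 6.5/7 = 0.9286, hence k = 1/CV² = 1.16.
Then θ = mean/k = 7/1.16 = 6.04.

k ≈ 1.16, θ ≈ 6.04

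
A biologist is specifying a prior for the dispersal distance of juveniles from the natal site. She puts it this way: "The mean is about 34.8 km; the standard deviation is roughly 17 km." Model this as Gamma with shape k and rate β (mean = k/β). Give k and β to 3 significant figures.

For Gamma(k, rate β): mean = k/β, variance = k/β², so CV = 1/√k.
CV = SD/mean = 17/34.8 = 0.4885, hence k = 1/CV² = 4.19.
Then β = k/mean = 4.19/34.8 = 0.12.

k ≈ 4.19, β ≈ 0.12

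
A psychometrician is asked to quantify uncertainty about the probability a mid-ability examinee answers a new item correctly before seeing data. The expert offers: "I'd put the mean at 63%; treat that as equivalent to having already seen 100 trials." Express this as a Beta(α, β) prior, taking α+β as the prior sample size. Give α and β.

α = 63, β = 37

Under the effective-sample-size interpretation, Beta(α, β) has prior mean α/(α+β) and prior sample size α+β.
So α+β = 100 and α/(α+β) = 0.63, giving α = 0.63·100 = 63 and β = 100 − 63 = 37.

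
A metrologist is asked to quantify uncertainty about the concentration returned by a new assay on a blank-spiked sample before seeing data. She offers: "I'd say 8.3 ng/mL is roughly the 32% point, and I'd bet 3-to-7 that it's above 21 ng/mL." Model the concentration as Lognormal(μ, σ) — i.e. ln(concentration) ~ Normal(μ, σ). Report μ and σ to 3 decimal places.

If T ~ Lognormal(μ,σ) then ln T ~ Normal(μ,σ), so the p-quantile of ln T is μ + z_p·σ.
ln(8.3) = 2.116 and ln(21) = 3.045; z_{0.32} = -0.4677, z_{0.7} = 0.5244.
σ = (3.045 − 2.116)/(0.5244 − (-0.4677)) = 0.936.
μ = 2.116 − (-0.4677)·0.936 = 2.554.

μ ≈ 2.554, σ ≈ 0.936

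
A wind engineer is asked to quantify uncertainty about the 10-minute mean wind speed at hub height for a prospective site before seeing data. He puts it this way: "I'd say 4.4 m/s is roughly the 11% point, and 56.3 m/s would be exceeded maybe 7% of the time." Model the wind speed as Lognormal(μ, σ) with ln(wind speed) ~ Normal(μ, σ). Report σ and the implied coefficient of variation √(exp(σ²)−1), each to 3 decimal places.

σ ≈ 0.943, CV ≈ 1.198

If T ~ Lognormal(μ,σ) then ln T ~ Normal(μ,σ), so the p-quantile of ln T is μ + z_p·σ.
ln(4.4) = 1.482 and ln(56.3) = 4.031; z_{0.11} = -1.227, z_{0.93} = 1.476.
σ = (4.031 − 1.482)/(1.476 − (-1.227)) = 0.943.
μ = 1.482 − (-1.227)·0.943 = 2.639.
CV = √(exp(σ²)−1) = √(exp(0.8898)−1) = 1.198.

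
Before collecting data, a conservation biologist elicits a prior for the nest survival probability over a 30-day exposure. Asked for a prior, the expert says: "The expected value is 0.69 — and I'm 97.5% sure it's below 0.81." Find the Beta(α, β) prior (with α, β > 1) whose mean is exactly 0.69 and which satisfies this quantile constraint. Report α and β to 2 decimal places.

α ≈ 33.89, β ≈ 15.23

With mean 0.69 fixed, write α = 0.69s, β = 0.31s where s = α+β.
Need P(θ < 0.81) = 0.975 under Beta(0.69s, 0.31s). Normal approximation: (q−m)/√(m(1−m)/s) ≈ z_{0.975} = 1.96, so s ≈ 0.69·0.31·(1.96)²/(0.81−0.69)² = 57.1.
At s = 57.1: P(θ<0.81) ≈ 0.983. Adjusting to match 0.975 gives s ≈ 49.11.
So α = 0.69·49.11 ≈ 33.89, β = 0.31·49.11 ≈ 15.23.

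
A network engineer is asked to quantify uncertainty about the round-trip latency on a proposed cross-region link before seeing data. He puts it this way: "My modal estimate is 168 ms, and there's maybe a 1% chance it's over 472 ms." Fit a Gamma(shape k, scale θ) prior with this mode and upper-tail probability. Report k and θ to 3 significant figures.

Gamma(k,θ) with k>1 has mode (k−1)θ, so θ = 168/(k−1).
Need P(X < 472) = 0.99 with θ tied to k this way. Start at k = 2, θ = 168: P(X<472) ≈ 0.771.
Too low — raise k to concentrate. Iterating converges to k ≈ 5.28.
Then θ = 168/(5.28−1) ≈ 39.2.

k ≈ 5.28, θ ≈ 39.2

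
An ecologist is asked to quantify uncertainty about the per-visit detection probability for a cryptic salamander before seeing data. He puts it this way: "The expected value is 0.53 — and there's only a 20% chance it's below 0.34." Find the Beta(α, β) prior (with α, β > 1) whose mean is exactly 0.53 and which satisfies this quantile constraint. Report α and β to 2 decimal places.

With mean 0.53 fixed, write α = 0.53s, β = 0.47s where s = α+β.
Need P(θ < 0.34) = 0.2 under Beta(0.53s, 0.47s). Normal approximation: (q−m)/√(m(1−m)/s) ≈ z_{0.2} = -0.842, so s ≈ 0.53·0.47·(-0.842)²/(0.34−0.53)² = 4.9.
At s = 4.9: P(θ<0.34) ≈ 0.201. Adjusting to match 0.2 gives s ≈ 4.94.
So α = 0.53·4.94 ≈ 2.62, β = 0.47·4.94 ≈ 2.32.

α ≈ 2.62, β ≈ 2.32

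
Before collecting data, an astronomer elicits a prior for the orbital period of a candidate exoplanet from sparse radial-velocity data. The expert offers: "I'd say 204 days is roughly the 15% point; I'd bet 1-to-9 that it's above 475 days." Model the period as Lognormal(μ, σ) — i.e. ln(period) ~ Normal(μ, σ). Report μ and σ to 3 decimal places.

If T ~ Lognormal(μ,σ) then ln T ~ Normal(μ,σ), so the p-quantile of ln T is μ + z_p·σ.
ln(204) = 5.318 and ln(475) = 6.163; z_{0.15} = -1.036, z_{0.9} = 1.282.
σ = (6.163 − 5.318)/(1.282 − (-1.036)) = 0.365.
μ = 5.318 − (-1.036)·0.365 = 5.696.

μ ≈ 5.696, σ ≈ 0.365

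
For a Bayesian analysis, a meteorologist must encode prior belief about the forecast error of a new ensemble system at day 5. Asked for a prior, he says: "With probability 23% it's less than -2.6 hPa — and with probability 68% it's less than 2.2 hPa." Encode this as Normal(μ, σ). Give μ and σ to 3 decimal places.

The p-quantile of Normal(μ,σ) is μ + z_p·σ, with z_{0.23} = -0.7388 and z_{0.68} = 0.4677.
Eliminate σ: μ = (z₂·x₁ − z₁·x₂)/(z₂ − z₁) = (0.4677·-2.6 − (-0.7388)·2.2)/1.207 = 0.339.
Then σ = (x₂ − x₁)/(z₂ − z₁) = (2.2 − -2.6)/1.207 = 3.978.

μ = 0.339, σ = 3.978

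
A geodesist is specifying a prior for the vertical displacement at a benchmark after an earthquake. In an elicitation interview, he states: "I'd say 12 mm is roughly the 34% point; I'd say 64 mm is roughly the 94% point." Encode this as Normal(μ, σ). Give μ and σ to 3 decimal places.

The p-quantile of Normal(μ,σ) is μ + z_p·σ, with z_{0.34} = -0.4125 and z_{0.94} = 1.555.
Eliminate σ: μ = (z₂·x₁ − z₁·x₂)/(z₂ − z₁) = (1.555·12 − (-0.4125)·64)/1.967 = 22.903.
Then σ = (x₂ − x₁)/(z₂ − z₁) = (64 − 12)/1.967 = 26.433.

μ = 22.903, σ = 26.433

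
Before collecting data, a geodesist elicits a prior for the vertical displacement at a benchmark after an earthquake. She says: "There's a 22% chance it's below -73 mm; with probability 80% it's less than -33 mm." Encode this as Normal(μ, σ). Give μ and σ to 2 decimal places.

The p-quantile of Normal(μ,σ) is μ + z_p·σ, with z_{0.22} = -0.7722 and z_{0.8} = 0.8416.
Eliminate σ: μ = (z₂·x₁ − z₁·x₂)/(z₂ − z₁) = (0.8416·-73 − (-0.7722)·-33)/1.614 = -53.86.
Then σ = (x₂ − x₁)/(z₂ − z₁) = (-33 − -73)/1.614 = 24.79.

μ = -53.86, σ = 24.79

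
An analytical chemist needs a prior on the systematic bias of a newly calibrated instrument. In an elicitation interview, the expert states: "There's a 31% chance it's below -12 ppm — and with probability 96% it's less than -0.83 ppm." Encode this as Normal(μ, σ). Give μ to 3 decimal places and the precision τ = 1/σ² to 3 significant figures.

μ = -9.535, τ = 0.0405

The p-quantile of Normal(μ,σ) is μ + z_p·σ, with z_{0.31} = -0.4959 and z_{0.96} = 1.751.
Eliminate σ: μ = (z₂·x₁ − z₁·x₂)/(z₂ − z₁) = (1.751·-12 − (-0.4959)·-0.83)/2.247 = -9.535.
Then σ = (x₂ − x₁)/(z₂ − z₁) = (-0.83 − -12)/2.247 = 4.972.
Precision τ = 1/σ² = 1/4.972² = 0.0405.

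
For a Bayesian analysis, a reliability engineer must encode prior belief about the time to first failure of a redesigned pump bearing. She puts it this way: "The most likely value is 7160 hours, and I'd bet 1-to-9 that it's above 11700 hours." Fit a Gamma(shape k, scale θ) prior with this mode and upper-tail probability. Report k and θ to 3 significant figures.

k ≈ 8.81, θ ≈ 916

Gamma(k,θ) with k>1 has mode (k−1)θ, so θ = 7160/(k−1).
Need P(X < 11700) = 0.9 with θ tied to k this way. Start at k = 2, θ = 7160: P(X<11700) ≈ 0.486.
Too low — raise k to concentrate. Iterating converges to k ≈ 8.81.
Then θ = 7160/(8.81−1) ≈ 916.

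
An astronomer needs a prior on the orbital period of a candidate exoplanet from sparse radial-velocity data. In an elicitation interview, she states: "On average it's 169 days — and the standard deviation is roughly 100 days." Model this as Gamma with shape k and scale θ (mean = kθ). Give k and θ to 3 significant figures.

For Gamma(k, scale θ): mean = kθ, variance = kθ², so CV = 1/√k.
CV = SD/mean = 100/169 = 0.5917, hence k = 1/CV² = 2.86.
Then θ = mean/k = 169/2.86 = 59.2.

k ≈ 2.86, θ ≈ 59.2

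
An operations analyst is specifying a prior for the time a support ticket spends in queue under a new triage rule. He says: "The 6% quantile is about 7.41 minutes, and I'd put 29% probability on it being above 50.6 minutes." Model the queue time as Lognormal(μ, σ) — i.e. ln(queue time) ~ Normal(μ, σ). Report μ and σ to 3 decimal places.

If T ~ Lognormal(μ,σ) then ln T ~ Normal(μ,σ), so the p-quantile of ln T is μ + z_p·σ.
ln(7.41) = 2.003 and ln(50.6) = 3.924; z_{0.06} = -1.555, z_{0.71} = 0.5534.
σ = (3.924 − 2.003)/(0.5534 − (-1.555)) = 0.911.
μ = 2.003 − (-1.555)·0.911 = 3.420.

μ ≈ 3.420, σ ≈ 0.911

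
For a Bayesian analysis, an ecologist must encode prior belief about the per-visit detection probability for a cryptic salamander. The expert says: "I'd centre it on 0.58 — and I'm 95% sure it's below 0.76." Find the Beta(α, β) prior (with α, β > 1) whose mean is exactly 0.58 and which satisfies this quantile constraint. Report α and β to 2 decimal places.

α ≈ 10.62, β ≈ 7.69

With mean 0.58 fixed, write α = 0.58s, β = 0.42s where s = α+β.
Need P(θ < 0.76) = 0.95 under Beta(0.58s, 0.42s). Normal approximation: (q−m)/√(m(1−m)/s) ≈ z_{0.95} = 1.64, so s ≈ 0.58·0.42·(1.64)²/(0.76−0.58)² = 20.3.
At s = 20.3: P(θ<0.76) ≈ 0.959. Adjusting to match 0.95 gives s ≈ 18.31.
So α = 0.58·18.31 ≈ 10.62, β = 0.42·18.31 ≈ 7.69.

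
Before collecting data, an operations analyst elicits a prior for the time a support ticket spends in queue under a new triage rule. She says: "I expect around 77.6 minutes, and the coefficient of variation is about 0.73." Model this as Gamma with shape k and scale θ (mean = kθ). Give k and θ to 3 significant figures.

k ≈ 1.88, θ ≈ 41.4

For Gamma(k, scale θ): mean = kθ, variance = kθ², so CV = 1/√k.
CV = 0.73, hence k = 1/CV² = 1.88.
Then θ = mean/k = 77.6/1.88 = 41.4.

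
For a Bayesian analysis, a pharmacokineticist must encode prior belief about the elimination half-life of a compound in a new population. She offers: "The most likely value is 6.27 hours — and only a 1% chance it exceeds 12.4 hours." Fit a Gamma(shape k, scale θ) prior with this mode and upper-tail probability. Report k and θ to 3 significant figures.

Gamma(k,θ) with k>1 has mode (k−1)θ, so θ = 6.27/(k−1).
Need P(X < 12.4) = 0.99 with θ tied to k this way. Start at k = 2, θ = 6.27: P(X<12.4) ≈ 0.588.
Too low — raise k to concentrate. Iterating converges to k ≈ 11.6.
Then θ = 6.27/(11.6−1) ≈ 0.592.

k ≈ 11.6, θ ≈ 0.592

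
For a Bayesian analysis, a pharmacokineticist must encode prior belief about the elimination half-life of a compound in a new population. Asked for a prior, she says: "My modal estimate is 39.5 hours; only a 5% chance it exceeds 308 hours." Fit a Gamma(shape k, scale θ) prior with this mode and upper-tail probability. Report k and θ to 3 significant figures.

Gamma(k,θ) with k>1 has mode (k−1)θ, so θ = 39.5/(k−1).
Need P(X < 308) = 0.95 with θ tied to k this way. Start at k = 2, θ = 39.5: P(X<308) ≈ 0.996.
Too high — lower k to spread out. Iterating converges to k ≈ 1.5.
Then θ = 39.5/(1.5−1) ≈ 78.8.

k ≈ 1.5, θ ≈ 78.8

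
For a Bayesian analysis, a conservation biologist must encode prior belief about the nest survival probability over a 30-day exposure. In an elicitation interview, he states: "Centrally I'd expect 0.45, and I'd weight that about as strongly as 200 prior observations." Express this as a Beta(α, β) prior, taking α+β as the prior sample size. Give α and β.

Under the effective-sample-size interpretation, Beta(α, β) has prior mean α/(α+β) and prior sample size α+β.
So α+β = 200 and α/(α+β) = 0.45, giving α = 0.45·200 = 90 and β = 200 − 90 = 110.

α = 90, β = 110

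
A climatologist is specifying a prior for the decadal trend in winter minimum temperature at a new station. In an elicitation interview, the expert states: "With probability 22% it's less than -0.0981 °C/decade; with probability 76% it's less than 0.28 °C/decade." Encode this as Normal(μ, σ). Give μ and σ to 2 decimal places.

μ = 0.10, σ = 0.26

The p-quantile of Normal(μ,σ) is μ + z_p·σ, with z_{0.22} = -0.7722 and z_{0.76} = 0.7063.
Eliminate σ: μ = (z₂·x₁ − z₁·x₂)/(z₂ − z₁) = (0.7063·-0.0981 − (-0.7722)·0.28)/1.478 = 0.10.
Then σ = (x₂ − x₁)/(z₂ − z₁) = (0.28 − -0.0981)/1.478 = 0.26.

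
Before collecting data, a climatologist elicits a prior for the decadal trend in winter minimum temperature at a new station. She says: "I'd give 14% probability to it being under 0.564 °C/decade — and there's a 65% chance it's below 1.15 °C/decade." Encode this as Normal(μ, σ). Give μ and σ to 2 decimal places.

For Normal(μ,σ), the p-quantile is μ + z_p·σ. Here z_{0.14} = -1.08, z_{0.65} = 0.3853.
So 0.564 = μ − 1.08σ and 1.15 = μ + 0.3853σ.
Subtracting: σ = (1.15 − 0.564)/(0.3853 − (-1.08)) = 0.40.
Then μ = 0.564 − (-1.08)·0.40 = 1.00.

μ = 1.00, σ = 0.40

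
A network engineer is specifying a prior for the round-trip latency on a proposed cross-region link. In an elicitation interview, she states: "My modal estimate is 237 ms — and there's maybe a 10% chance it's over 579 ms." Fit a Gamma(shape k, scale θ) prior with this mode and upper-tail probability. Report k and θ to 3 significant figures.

Gamma(k,θ) with k>1 has mode (k−1)θ, so θ = 237/(k−1).
Need P(X < 579) = 0.9 with θ tied to k this way. Start at k = 2, θ = 237: P(X<579) ≈ 0.701.
Too low — raise k to concentrate. Iterating converges to k ≈ 3.41.
Then θ = 237/(3.41−1) ≈ 98.4.

k ≈ 3.41, θ ≈ 98.4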